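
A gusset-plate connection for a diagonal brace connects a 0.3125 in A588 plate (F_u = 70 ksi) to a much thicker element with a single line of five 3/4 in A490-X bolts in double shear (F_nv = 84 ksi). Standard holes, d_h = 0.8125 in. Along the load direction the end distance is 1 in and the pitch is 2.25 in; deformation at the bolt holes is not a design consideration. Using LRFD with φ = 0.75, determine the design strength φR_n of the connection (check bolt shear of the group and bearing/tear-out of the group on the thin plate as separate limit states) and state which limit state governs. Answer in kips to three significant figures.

Bolt shear: A_b = π·0.75²/4 = 0.4418 in²; R_n = 84 × 0.4418 × 5 × 2 = 371.1 kips → 0.75 × 371.1 = 278 kips.
Bearing (1.5 l_c t F_u ≤ 3.0 d t F_u): upper limit = 3.0·0.75·0.3125·70 = 49.22 kips.
  Edge l_c = 1 − 0.8125/2 = 0.5938 → r_n = 19.48 kips; interior l_c = 2.25 − 0.8125 = 1.438 → r_n = 47.17 kips.
  R_n,bearing = 1·19.48 + 4·47.17 = 208.2 kips → 0.75 × 208.2 = 156 kips.
Bearing governs: 156 kips.

156 kips (bearing governs)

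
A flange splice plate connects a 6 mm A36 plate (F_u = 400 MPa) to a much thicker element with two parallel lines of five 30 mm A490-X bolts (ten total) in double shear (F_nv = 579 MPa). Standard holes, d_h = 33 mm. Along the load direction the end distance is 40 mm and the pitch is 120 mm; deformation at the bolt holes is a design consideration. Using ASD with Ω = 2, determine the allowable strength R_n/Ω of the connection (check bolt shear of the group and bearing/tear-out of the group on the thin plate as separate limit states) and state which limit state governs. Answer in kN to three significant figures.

Bolt shear: A_b = π·30²/4 = 706.9 mm²; R_n = 579 × 706.9 × 10 × 2 / 1000 = 8185 kN → 8185 / 2 = 4090 kN.
Bearing (1.2 l_c t F_u ≤ 2.4 d t F_u): upper limit = 2.4·30·6·400 / 1000 = 172.8 kN.
  Edge l_c = 40 − 33/2 = 23.5 → r_n = 67.68 kN; interior l_c = 120 − 33 = 87 → r_n = 172.8 kN.
  R_n,bearing = 2·67.68 + 8·172.8 = 1518 kN → 1518 / 2 = 759 kN.
Bearing governs: 759 kN.

759 kN (bearing governs)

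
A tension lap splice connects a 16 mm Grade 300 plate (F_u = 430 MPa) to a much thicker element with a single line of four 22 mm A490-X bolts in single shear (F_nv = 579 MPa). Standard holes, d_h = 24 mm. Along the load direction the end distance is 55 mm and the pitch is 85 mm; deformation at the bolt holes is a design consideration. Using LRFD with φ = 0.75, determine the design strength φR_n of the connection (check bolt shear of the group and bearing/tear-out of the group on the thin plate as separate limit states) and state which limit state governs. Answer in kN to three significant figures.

Bolt shear: A_b = π·22²/4 = 380.1 mm²; R_n = 579 × 380.1 × 4 × 1 / 1000 = 880.4 kN → 0.75 × 880.4 = 660 kN.
Bearing (1.2 l_c t F_u ≤ 2.4 d t F_u): upper limit = 2.4·22·16·430 / 1000 = 363.3 kN.
  Edge l_c = 55 − 24/2 = 43 → r_n = 355 kN; interior l_c = 85 − 24 = 61 → r_n = 363.3 kN.
  R_n,bearing = 1·355 + 3·363.3 = 1445 kN → 0.75 × 1445 = 1080 kN.
Bolt shear governs: 660 kN.

660 kN (bolt shear governs)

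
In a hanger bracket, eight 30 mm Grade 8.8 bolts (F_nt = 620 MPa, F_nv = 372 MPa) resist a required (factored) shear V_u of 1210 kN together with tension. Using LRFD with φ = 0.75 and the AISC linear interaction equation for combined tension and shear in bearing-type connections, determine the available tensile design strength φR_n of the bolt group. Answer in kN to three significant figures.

1400 kN

A_b = π·30²/4 = 706.9 mm²; f_rv = 1210 × 1000 / (8 × 706.9) = 214 MPa.
F'_nt = 1.3 F_nt − (F_nt / φF_nv) f_rv = 1.3·620 − (620/(0.75·372))·214 = 330.5 MPa, capped at F_nt → F'_nt = 330.5 MPa.
R_n = F'_nt · A_b · n = 330.5 × 706.9 × 8 / 1000 = 1869 kN.
Design strength φR_n = 0.75 × 1869 = 1400 kN.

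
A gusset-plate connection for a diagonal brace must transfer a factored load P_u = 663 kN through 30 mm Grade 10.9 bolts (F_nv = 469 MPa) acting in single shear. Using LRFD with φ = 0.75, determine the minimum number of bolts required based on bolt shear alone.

A_b = π·30²/4 = 706.9 mm².
Per-bolt design strength φR_n = 0.75 × 469 × 706.9 × 1 / 1000 = 248.6 kN.
n ≥ 663 / 248.6 = 2.667 → use 3 bolts.

3 bolts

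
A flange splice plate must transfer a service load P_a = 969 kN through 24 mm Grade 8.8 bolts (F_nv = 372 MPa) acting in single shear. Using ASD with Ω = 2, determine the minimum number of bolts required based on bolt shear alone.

12 bolts

A_b = π·24²/4 = 452.4 mm².
Per-bolt allowable strength R_n/Ω = 372 × 452.4 × 1 / 1000 / 2 = 84.14 kN.
n ≥ 969 / 84.14 = 11.52 → use 12 bolts.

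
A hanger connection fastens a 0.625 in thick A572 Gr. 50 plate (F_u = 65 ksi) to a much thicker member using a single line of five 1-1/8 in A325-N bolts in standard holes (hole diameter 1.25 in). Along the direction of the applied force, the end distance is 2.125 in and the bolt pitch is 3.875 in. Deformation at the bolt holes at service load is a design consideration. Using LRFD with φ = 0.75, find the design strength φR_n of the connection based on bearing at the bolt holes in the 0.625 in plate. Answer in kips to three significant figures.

384 kips

Per bolt r_n = 1.2 l_c t F_u ≤ 2.4 d t F_u; upper limit = 2.4 × 1.125 × 0.625 × 65 = 109.7 kips.
Edge bolt: l_c = 2.125 − 1.25/2 = 1.5 in → 1.2 × 1.5 × 0.625 × 65 = 73.12 → r_n = 73.12 kips.
Interior bolts: l_c = 3.875 − 1.25 = 2.625 in → 1.2 × 2.625 × 0.625 × 65 = 128 → r_n = 109.7 kips.
R_n = 1 × 73.12 + 4 × 109.7 = 511.9 kips.
Design strength φR_n = 0.75 × 511.9 = 384 kips.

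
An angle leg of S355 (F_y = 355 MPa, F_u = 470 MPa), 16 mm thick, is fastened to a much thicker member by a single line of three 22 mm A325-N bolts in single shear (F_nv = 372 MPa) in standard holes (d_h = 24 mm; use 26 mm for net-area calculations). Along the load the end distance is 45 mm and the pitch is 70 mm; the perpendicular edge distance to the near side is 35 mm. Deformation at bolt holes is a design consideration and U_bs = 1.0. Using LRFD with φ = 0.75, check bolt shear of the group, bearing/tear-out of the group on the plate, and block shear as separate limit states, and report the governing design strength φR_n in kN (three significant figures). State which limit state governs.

318 kN (bolt shear governs)

Bolt shear: A_b = π·22²/4 = 380.1 mm²; R_n = 372 × 380.1 × 3 × 1 / 1000 = 424.2 kN → 0.75 × 424.2 = 318 kN.
Bearing: edge l_c = 33, r_n = 297.8 kN; interior l_c = 46, r_n = 397.1 kN; R_n = 297.8 + 2·397.1 = 1092 kN → 819 kN.
Block shear: A_gv = 2960, A_nv = 1920, A_nt = 352 mm²; R_n = min(0.6F_uA_nv, 0.6F_yA_gv) + U_bs·F_u·A_nt = 706.9 kN → 530 kN.
Bolt shear governs: 318 kN.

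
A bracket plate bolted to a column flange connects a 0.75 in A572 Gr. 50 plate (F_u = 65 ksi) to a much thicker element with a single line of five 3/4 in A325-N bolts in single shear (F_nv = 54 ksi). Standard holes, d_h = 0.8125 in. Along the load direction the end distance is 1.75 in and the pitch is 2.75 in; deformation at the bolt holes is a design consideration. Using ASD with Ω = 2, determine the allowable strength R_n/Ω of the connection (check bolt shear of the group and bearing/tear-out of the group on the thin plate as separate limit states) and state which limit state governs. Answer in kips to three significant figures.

Bolt shear: A_b = π·0.75²/4 = 0.4418 in²; R_n = 54 × 0.4418 × 5 × 1 = 119.3 kips → 119.3 / 2 = 59.6 kips.
Bearing (1.2 l_c t F_u ≤ 2.4 d t F_u): upper limit = 2.4·0.75·0.75·65 = 87.75 kips.
  Edge l_c = 1.75 − 0.8125/2 = 1.344 → r_n = 78.61 kips; interior l_c = 2.75 − 0.8125 = 1.938 → r_n = 87.75 kips.
  R_n,bearing = 1·78.61 + 4·87.75 = 429.6 kips → 429.6 / 2 = 215 kips.
Bolt shear governs: 59.6 kips.

59.6 kips (bolt shear governs)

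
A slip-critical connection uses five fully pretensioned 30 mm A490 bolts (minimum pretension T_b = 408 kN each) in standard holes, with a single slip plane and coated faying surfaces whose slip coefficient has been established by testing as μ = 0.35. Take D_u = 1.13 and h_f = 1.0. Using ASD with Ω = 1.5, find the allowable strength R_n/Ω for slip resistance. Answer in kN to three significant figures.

R_n = μ · D_u · h_f · T_b · n_s · n_b = 0.35 × 1.13 × 1.0 × 408 × 1 × 5 = 806.8 kN.
Allowable strength R_n/Ω = 806.8 / 1.5 = 538 kN.

538 kN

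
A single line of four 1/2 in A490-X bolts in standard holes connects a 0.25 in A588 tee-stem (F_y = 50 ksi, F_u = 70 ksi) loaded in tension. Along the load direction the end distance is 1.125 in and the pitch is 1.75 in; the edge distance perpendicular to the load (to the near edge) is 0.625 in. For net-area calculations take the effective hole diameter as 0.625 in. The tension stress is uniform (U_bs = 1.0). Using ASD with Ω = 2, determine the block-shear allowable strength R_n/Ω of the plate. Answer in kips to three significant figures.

Shear plane L_v = 1.125 + 3·1.75 = 6.375 in; A_gv = 6.375 × 0.25 = 1.594 in².
A_nv = (6.375 − 3.5·0.625) × 0.25 = 1.047 in².
A_nt = (0.625 − 0.5·0.625) × 0.25 = 0.07812 in².
0.6 F_u A_nv = 43.97 kips; 0.6 F_y A_gv = 47.81 kips → shear rupture governs the shear term.
R_n = 43.97 + 1.0 × 70 × 0.07812 = 49.44 kips.
Allowable strength R_n/Ω = 49.44 / 2 = 24.7 kips.

24.7 kips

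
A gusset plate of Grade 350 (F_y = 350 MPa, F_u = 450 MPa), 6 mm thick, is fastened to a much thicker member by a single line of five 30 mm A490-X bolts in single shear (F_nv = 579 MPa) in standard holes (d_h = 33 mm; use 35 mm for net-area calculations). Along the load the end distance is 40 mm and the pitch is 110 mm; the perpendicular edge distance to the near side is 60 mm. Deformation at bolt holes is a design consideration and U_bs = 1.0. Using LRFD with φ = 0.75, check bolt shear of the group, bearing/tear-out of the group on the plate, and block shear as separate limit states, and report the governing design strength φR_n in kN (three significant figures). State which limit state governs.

Bolt shear: A_b = π·30²/4 = 706.9 mm²; R_n = 579 × 706.9 × 5 × 1 / 1000 = 2046 kN → 0.75 × 2046 = 1530 kN.
Bearing: edge l_c = 23.5, r_n = 76.14 kN; interior l_c = 77, r_n = 194.4 kN; R_n = 76.14 + 4·194.4 = 853.7 kN → 640 kN.
Block shear: A_gv = 2880, A_nv = 1935, A_nt = 255 mm²; R_n = min(0.6F_uA_nv, 0.6F_yA_gv) + U_bs·F_u·A_nt = 637.2 kN → 478 kN.
Block shear governs: 478 kN.

478 kN (block shear governs)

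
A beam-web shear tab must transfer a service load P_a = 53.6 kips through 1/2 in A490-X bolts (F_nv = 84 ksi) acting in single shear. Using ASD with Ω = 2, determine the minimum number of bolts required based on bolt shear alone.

7 bolts

A_b = π·0.5²/4 = 0.1963 in².
Per-bolt allowable strength R_n/Ω = 84 × 0.1963 × 1 / 2 = 8.247 kips.
n ≥ 53.6 / 8.247 = 6.5 → use 7 bolts.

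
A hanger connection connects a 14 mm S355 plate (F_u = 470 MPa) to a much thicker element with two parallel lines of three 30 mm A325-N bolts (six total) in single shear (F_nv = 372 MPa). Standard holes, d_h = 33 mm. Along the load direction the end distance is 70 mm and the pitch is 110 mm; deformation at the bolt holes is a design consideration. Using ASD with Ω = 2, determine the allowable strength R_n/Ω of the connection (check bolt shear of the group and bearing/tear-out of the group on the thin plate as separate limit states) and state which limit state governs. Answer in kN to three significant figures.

Bolt shear: A_b = π·30²/4 = 706.9 mm²; R_n = 372 × 706.9 × 6 × 1 / 1000 = 1578 kN → 1578 / 2 = 789 kN.
Bearing (1.2 l_c t F_u ≤ 2.4 d t F_u): upper limit = 2.4·30·14·470 / 1000 = 473.8 kN.
  Edge l_c = 70 − 33/2 = 53.5 → r_n = 422.4 kN; interior l_c = 110 − 33 = 77 → r_n = 473.8 kN.
  R_n,bearing = 2·422.4 + 4·473.8 = 2740 kN → 2740 / 2 = 1370 kN.
Bolt shear governs: 789 kN.

789 kN (bolt shear governs)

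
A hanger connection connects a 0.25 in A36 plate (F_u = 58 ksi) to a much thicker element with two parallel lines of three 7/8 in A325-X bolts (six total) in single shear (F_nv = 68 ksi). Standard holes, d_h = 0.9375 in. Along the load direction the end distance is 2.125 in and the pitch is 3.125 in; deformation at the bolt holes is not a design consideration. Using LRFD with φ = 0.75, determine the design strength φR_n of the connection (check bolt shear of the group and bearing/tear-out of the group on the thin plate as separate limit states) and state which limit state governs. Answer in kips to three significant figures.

168 kips (bearing governs)

Bolt shear: A_b = π·0.875²/4 = 0.6013 in²; R_n = 68 × 0.6013 × 6 × 1 = 245.3 kips → 0.75 × 245.3 = 184 kips.
Bearing (1.5 l_c t F_u ≤ 3.0 d t F_u): upper limit = 3.0·0.875·0.25·58 = 38.06 kips.
  Edge l_c = 2.125 − 0.9375/2 = 1.656 → r_n = 36.02 kips; interior l_c = 3.125 − 0.9375 = 2.188 → r_n = 38.06 kips.
  R_n,bearing = 2·36.02 + 4·38.06 = 224.3 kips → 0.75 × 224.3 = 168 kips.
Bearing governs: 168 kips.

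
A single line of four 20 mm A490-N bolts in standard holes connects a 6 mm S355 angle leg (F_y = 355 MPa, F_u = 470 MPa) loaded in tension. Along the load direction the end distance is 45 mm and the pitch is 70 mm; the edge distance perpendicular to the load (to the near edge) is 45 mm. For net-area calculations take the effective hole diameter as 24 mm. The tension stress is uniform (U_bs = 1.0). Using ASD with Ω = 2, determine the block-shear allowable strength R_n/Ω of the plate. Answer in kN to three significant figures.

191 kN

Shear plane L_v = 45 + 3·70 = 255 mm; A_gv = 255 × 6 = 1530 mm².
A_nv = (255 − 3.5·24) × 6 = 1026 mm².
A_nt = (45 − 0.5·24) × 6 = 198 mm².
0.6 F_u A_nv = 289.3 kN; 0.6 F_y A_gv = 325.9 kN → shear rupture governs the shear term.
R_n = 289.3 + 1.0 × 470 × 198 / 1000 = 382.4 kN.
Allowable strength R_n/Ω = 382.4 / 2 = 191 kN.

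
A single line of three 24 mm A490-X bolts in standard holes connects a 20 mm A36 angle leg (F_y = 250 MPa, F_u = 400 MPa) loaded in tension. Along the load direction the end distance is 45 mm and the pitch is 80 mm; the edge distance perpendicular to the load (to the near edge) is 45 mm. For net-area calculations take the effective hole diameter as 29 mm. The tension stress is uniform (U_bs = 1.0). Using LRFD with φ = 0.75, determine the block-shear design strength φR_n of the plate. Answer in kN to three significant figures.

Shear plane L_v = 45 + 2·80 = 205 mm; A_gv = 205 × 20 = 4100 mm².
A_nv = (205 − 2.5·29) × 20 = 2650 mm².
A_nt = (45 − 0.5·29) × 20 = 610 mm².
0.6 F_u A_nv = 636 kN; 0.6 F_y A_gv = 615 kN → shear yielding governs the shear term.
R_n = 615 + 1.0 × 400 × 610 / 1000 = 859 kN.
Design strength φR_n = 0.75 × 859 = 644 kN.

644 kN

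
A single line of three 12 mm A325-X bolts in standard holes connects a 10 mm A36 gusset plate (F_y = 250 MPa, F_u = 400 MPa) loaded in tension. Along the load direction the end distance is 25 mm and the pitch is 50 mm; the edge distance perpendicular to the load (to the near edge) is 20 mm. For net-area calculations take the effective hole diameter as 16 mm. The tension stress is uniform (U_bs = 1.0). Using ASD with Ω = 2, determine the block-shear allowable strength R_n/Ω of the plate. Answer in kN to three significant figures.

118 kN

Shear plane L_v = 25 + 2·50 = 125 mm; A_gv = 125 × 10 = 1250 mm².
A_nv = (125 − 2.5·16) × 10 = 850 mm².
A_nt = (20 − 0.5·16) × 10 = 120 mm².
0.6 F_u A_nv = 204 kN; 0.6 F_y A_gv = 187.5 kN → shear yielding governs the shear term.
R_n = 187.5 + 1.0 × 400 × 120 / 1000 = 235.5 kN.
Allowable strength R_n/Ω = 235.5 / 2 = 118 kN.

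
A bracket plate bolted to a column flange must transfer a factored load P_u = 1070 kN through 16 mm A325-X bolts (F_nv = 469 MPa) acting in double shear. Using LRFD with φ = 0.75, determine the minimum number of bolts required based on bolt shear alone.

8 bolts

A_b = π·16²/4 = 201.1 mm².
Per-bolt design strength φR_n = 0.75 × 469 × 201.1 × 2 / 1000 = 141.4 kN.
n ≥ 1070 / 141.4 = 7.565 → use 8 bolts.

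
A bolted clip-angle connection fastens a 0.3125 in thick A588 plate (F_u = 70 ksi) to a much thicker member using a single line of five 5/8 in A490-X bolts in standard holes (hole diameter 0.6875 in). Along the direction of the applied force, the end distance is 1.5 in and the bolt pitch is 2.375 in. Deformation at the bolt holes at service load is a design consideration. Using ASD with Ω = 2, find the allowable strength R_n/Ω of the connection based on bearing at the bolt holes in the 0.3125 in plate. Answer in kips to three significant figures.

80.8 kips

Per bolt r_n = 1.2 l_c t F_u ≤ 2.4 d t F_u; upper limit = 2.4 × 0.625 × 0.3125 × 70 = 32.81 kips.
Edge bolt: l_c = 1.5 − 0.6875/2 = 1.156 in → 1.2 × 1.156 × 0.3125 × 70 = 30.35 → r_n = 30.35 kips.
Interior bolts: l_c = 2.375 − 0.6875 = 1.688 in → 1.2 × 1.688 × 0.3125 × 70 = 44.3 → r_n = 32.81 kips.
R_n = 1 × 30.35 + 4 × 32.81 = 161.6 kips.
Allowable strength R_n/Ω = 161.6 / 2 = 80.8 kips.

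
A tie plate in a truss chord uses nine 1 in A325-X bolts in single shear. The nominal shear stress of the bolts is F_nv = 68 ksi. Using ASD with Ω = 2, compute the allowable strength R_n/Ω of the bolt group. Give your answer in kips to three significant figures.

A_b = π × 1² / 4 = 0.7854 in².
R_n = F_nv · A_b · n · n_s = 68 × 0.7854 × 9 × 1 = 480.7 kips.
Allowable strength R_n/Ω = 480.7 / 2 = 240 kips.

240 kips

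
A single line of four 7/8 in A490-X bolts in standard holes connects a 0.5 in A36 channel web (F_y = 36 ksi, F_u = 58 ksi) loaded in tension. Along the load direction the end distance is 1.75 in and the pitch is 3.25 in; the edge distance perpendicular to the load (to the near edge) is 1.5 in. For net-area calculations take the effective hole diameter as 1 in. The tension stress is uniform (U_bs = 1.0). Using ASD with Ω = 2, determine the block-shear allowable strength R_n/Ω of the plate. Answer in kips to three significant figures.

76.6 kips

Shear plane L_v = 1.75 + 3·3.25 = 11.5 in; A_gv = 11.5 × 0.5 = 5.75 in².
A_nv = (11.5 − 3.5·1) × 0.5 = 4 in².
A_nt = (1.5 − 0.5·1) × 0.5 = 0.5 in².
0.6 F_u A_nv = 139.2 kips; 0.6 F_y A_gv = 124.2 kips → shear yielding governs the shear term.
R_n = 124.2 + 1.0 × 58 × 0.5 = 153.2 kips.
Allowable strength R_n/Ω = 153.2 / 2 = 76.6 kips.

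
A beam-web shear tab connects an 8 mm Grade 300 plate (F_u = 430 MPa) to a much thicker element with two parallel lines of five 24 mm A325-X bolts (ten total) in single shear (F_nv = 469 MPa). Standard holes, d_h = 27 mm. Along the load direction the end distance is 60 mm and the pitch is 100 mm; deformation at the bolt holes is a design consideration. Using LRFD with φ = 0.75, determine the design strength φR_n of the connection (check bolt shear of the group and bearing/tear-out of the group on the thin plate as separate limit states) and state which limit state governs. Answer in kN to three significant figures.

Bolt shear: A_b = π·24²/4 = 452.4 mm²; R_n = 469 × 452.4 × 10 × 1 / 1000 = 2122 kN → 0.75 × 2122 = 1590 kN.
Bearing (1.2 l_c t F_u ≤ 2.4 d t F_u): upper limit = 2.4·24·8·430 / 1000 = 198.1 kN.
  Edge l_c = 60 − 27/2 = 46.5 → r_n = 192 kN; interior l_c = 100 − 27 = 73 → r_n = 198.1 kN.
  R_n,bearing = 2·192 + 8·198.1 = 1969 kN → 0.75 × 1969 = 1480 kN.
Bearing governs: 1480 kN.

1480 kN (bearing governs)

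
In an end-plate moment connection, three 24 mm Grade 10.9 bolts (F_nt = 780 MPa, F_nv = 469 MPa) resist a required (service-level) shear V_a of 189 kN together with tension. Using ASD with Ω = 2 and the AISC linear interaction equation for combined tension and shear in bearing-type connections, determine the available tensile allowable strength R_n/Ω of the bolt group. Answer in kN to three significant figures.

A_b = π·24²/4 = 452.4 mm²; f_rv = 189 × 1000 / (3 × 452.4) = 139.3 MPa.
F'_nt = 1.3 F_nt − (Ω F_nt / F_nv) f_rv = 1.3·780 − (2·780/469)·139.3 = 550.8 MPa, capped at F_nt → F'_nt = 550.8 MPa.
R_n = F'_nt · A_b · n = 550.8 × 452.4 × 3 / 1000 = 747.5 kN.
Allowable strength R_n/Ω = 747.5 / 2 = 374 kN.

374 kN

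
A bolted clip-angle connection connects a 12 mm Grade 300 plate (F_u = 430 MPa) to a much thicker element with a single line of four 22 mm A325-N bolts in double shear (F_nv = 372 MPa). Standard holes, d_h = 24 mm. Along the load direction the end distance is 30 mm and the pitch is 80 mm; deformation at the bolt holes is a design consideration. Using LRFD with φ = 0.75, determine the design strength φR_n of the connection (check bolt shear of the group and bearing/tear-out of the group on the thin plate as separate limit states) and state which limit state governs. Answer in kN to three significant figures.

Bolt shear: A_b = π·22²/4 = 380.1 mm²; R_n = 372 × 380.1 × 4 × 2 / 1000 = 1131 kN → 0.75 × 1131 = 848 kN.
Bearing (1.2 l_c t F_u ≤ 2.4 d t F_u): upper limit = 2.4·22·12·430 / 1000 = 272.4 kN.
  Edge l_c = 30 − 24/2 = 18 → r_n = 111.5 kN; interior l_c = 80 − 24 = 56 → r_n = 272.4 kN.
  R_n,bearing = 1·111.5 + 3·272.4 = 928.8 kN → 0.75 × 928.8 = 697 kN.
Bearing governs: 697 kN.

697 kN (bearing governs)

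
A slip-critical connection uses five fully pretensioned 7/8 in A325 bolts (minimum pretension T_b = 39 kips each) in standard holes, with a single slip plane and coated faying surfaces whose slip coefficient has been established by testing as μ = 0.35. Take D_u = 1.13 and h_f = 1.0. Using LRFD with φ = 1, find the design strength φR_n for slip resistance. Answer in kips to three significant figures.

R_n = μ · D_u · h_f · T_b · n_s · n_b = 0.35 × 1.13 × 1.0 × 39 × 1 × 5 = 77.12 kips.
Design strength φR_n = 1 × 77.12 = 77.1 kips.

77.1 kips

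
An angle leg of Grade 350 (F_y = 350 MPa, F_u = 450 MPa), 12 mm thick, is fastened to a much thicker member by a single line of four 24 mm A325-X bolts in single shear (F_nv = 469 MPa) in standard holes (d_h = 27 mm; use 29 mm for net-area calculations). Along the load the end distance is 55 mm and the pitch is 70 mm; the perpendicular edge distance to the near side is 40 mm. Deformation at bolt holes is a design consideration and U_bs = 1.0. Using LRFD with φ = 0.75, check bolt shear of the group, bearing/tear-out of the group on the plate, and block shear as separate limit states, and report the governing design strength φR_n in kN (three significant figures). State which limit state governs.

501 kN (block shear governs)

Bolt shear: A_b = π·24²/4 = 452.4 mm²; R_n = 469 × 452.4 × 4 × 1 / 1000 = 848.7 kN → 0.75 × 848.7 = 637 kN.
Bearing: edge l_c = 41.5, r_n = 268.9 kN; interior l_c = 43, r_n = 278.6 kN; R_n = 268.9 + 3·278.6 = 1105 kN → 829 kN.
Block shear: A_gv = 3180, A_nv = 1962, A_nt = 306 mm²; R_n = min(0.6F_uA_nv, 0.6F_yA_gv) + U_bs·F_u·A_nt = 667.4 kN → 501 kN.
Block shear governs: 501 kN.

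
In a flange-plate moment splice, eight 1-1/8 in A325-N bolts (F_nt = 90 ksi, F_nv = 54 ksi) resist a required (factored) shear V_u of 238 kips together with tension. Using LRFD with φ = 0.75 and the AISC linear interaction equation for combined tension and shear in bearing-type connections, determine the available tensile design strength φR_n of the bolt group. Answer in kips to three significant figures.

A_b = π·1.125²/4 = 0.994 in²; f_rv = 238 / (8 × 0.994) = 29.93 ksi.
F'_nt = 1.3 F_nt − (F_nt / φF_nv) f_rv = 1.3·90 − (90/(0.75·54))·29.93 = 50.49 ksi, capped at F_nt → F'_nt = 50.49 ksi.
R_n = F'_nt · A_b · n = 50.49 × 0.994 × 8 = 401.5 kips.
Design strength φR_n = 0.75 × 401.5 = 301 kips.

301 kips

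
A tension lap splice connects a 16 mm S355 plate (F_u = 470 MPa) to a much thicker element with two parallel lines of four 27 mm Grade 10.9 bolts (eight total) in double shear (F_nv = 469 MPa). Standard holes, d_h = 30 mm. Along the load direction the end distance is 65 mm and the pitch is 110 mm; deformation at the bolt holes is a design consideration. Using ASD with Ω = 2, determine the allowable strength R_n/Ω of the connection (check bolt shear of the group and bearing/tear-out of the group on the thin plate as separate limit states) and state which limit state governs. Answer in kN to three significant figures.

1910 kN (bearing governs)

Bolt shear: A_b = π·27²/4 = 572.6 mm²; R_n = 469 × 572.6 × 8 × 2 / 1000 = 4296 kN → 4296 / 2 = 2150 kN.
Bearing (1.2 l_c t F_u ≤ 2.4 d t F_u): upper limit = 2.4·27·16·470 / 1000 = 487.3 kN.
  Edge l_c = 65 − 30/2 = 50 → r_n = 451.2 kN; interior l_c = 110 − 30 = 80 → r_n = 487.3 kN.
  R_n,bearing = 2·451.2 + 6·487.3 = 3826 kN → 3826 / 2 = 1910 kN.
Bearing governs: 1910 kN.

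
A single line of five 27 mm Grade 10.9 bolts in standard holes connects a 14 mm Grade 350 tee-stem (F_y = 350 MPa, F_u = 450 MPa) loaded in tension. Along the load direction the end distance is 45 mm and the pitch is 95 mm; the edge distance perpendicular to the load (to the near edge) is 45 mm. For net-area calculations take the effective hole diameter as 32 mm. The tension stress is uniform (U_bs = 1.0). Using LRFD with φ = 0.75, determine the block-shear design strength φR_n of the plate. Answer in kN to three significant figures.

Shear plane L_v = 45 + 4·95 = 425 mm; A_gv = 425 × 14 = 5950 mm².
A_nv = (425 − 4.5·32) × 14 = 3934 mm².
A_nt = (45 − 0.5·32) × 14 = 406 mm².
0.6 F_u A_nv = 1062 kN; 0.6 F_y A_gv = 1250 kN → shear rupture governs the shear term.
R_n = 1062 + 1.0 × 450 × 406 / 1000 = 1245 kN.
Design strength φR_n = 0.75 × 1245 = 934 kN.

934 kN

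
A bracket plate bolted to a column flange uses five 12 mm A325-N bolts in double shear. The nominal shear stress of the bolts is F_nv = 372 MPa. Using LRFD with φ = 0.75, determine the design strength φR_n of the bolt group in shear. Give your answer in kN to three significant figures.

316 kN

A_b = π × 12² / 4 = 113.1 mm².
R_n = F_nv · A_b · n · n_s = 372 × 113.1 × 5 × 2 / 1000 = 420.7 kN.
Design strength φR_n = 0.75 × 420.7 = 316 kN.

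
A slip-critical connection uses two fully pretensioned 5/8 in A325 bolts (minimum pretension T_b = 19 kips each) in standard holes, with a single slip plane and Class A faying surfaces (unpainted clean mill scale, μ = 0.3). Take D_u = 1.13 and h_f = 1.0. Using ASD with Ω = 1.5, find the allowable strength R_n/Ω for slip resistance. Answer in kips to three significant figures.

8.59 kips

R_n = μ · D_u · h_f · T_b · n_s · n_b = 0.3 × 1.13 × 1.0 × 19 × 1 × 2 = 12.88 kips.
Allowable strength R_n/Ω = 12.88 / 1.5 = 8.59 kips.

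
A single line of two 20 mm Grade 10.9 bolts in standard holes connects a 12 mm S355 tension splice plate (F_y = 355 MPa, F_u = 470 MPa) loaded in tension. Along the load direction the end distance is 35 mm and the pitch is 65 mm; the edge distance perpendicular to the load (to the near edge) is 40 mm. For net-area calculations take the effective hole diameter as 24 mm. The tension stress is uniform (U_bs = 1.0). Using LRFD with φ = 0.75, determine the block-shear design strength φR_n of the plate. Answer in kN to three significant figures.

281 kN

Shear plane L_v = 35 + 1·65 = 100 mm; A_gv = 100 × 12 = 1200 mm².
A_nv = (100 − 1.5·24) × 12 = 768 mm².
A_nt = (40 − 0.5·24) × 12 = 336 mm².
0.6 F_u A_nv = 216.6 kN; 0.6 F_y A_gv = 255.6 kN → shear rupture governs the shear term.
R_n = 216.6 + 1.0 × 470 × 336 / 1000 = 374.5 kN.
Design strength φR_n = 0.75 × 374.5 = 281 kN.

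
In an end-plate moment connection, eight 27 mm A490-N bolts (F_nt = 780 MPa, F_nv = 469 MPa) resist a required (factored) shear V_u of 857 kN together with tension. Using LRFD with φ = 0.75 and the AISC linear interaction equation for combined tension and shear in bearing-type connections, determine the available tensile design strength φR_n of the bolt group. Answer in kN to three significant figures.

A_b = π·27²/4 = 572.6 mm²; f_rv = 857 × 1000 / (8 × 572.6) = 187.1 MPa.
F'_nt = 1.3 F_nt − (F_nt / φF_nv) f_rv = 1.3·780 − (780/(0.75·469))·187.1 = 599.1 MPa, capped at F_nt → F'_nt = 599.1 MPa.
R_n = F'_nt · A_b · n = 599.1 × 572.6 × 8 / 1000 = 2744 kN.
Design strength φR_n = 0.75 × 2744 = 2060 kN.

2060 kN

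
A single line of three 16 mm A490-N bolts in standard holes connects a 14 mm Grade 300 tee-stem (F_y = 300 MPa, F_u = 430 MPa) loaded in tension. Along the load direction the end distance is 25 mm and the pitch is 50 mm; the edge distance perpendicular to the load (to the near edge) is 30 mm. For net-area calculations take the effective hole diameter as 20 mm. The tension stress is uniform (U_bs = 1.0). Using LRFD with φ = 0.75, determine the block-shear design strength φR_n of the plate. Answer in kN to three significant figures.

293 kN

Shear plane L_v = 25 + 2·50 = 125 mm; A_gv = 125 × 14 = 1750 mm².
A_nv = (125 − 2.5·20) × 14 = 1050 mm².
A_nt = (30 − 0.5·20) × 14 = 280 mm².
0.6 F_u A_nv = 270.9 kN; 0.6 F_y A_gv = 315 kN → shear rupture governs the shear term.
R_n = 270.9 + 1.0 × 430 × 280 / 1000 = 391.3 kN.
Design strength φR_n = 0.75 × 391.3 = 293 kN.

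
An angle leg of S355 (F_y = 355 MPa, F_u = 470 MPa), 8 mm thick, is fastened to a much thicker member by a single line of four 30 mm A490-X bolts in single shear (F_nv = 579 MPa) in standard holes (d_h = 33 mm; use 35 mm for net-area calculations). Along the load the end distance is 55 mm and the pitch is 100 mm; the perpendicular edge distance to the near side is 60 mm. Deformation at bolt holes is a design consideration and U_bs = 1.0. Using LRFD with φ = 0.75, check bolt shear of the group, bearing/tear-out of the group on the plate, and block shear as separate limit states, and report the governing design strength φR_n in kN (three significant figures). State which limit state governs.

513 kN (block shear governs)

Bolt shear: A_b = π·30²/4 = 706.9 mm²; R_n = 579 × 706.9 × 4 × 1 / 1000 = 1637 kN → 0.75 × 1637 = 1230 kN.
Bearing: edge l_c = 38.5, r_n = 173.7 kN; interior l_c = 67, r_n = 270.7 kN; R_n = 173.7 + 3·270.7 = 985.9 kN → 739 kN.
Block shear: A_gv = 2840, A_nv = 1860, A_nt = 340 mm²; R_n = min(0.6F_uA_nv, 0.6F_yA_gv) + U_bs·F_u·A_nt = 684.3 kN → 513 kN.
Block shear governs: 513 kN.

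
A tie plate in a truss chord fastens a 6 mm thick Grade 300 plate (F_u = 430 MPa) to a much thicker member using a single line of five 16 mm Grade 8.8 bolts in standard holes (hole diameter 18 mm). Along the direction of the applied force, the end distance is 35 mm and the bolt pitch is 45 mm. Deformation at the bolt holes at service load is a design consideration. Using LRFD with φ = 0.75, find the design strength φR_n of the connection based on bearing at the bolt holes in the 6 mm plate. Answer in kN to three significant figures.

311 kN

Per bolt r_n = 1.2 l_c t F_u ≤ 2.4 d t F_u; upper limit = 2.4 × 16 × 6 × 430 / 1000 = 99.07 kN.
Edge bolt: l_c = 35 − 18/2 = 26 mm → 1.2 × 26 × 6 × 430 / 1000 = 80.5 → r_n = 80.5 kN.
Interior bolts: l_c = 45 − 18 = 27 mm → 1.2 × 27 × 6 × 430 / 1000 = 83.59 → r_n = 83.59 kN.
R_n = 1 × 80.5 + 4 × 83.59 = 414.9 kN.
Design strength φR_n = 0.75 × 414.9 = 311 kN.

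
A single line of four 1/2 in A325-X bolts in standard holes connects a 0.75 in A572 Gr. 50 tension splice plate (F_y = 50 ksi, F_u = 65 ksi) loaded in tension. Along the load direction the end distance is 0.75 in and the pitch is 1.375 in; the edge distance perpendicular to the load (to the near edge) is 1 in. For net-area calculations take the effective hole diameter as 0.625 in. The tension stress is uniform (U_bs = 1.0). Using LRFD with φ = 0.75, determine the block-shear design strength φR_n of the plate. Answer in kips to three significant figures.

84.1 kips

Shear plane L_v = 0.75 + 3·1.375 = 4.875 in; A_gv = 4.875 × 0.75 = 3.656 in².
A_nv = (4.875 − 3.5·0.625) × 0.75 = 2.016 in².
A_nt = (1 − 0.5·0.625) × 0.75 = 0.5156 in².
0.6 F_u A_nv = 78.61 kips; 0.6 F_y A_gv = 109.7 kips → shear rupture governs the shear term.
R_n = 78.61 + 1.0 × 65 × 0.5156 = 112.1 kips.
Design strength φR_n = 0.75 × 112.1 = 84.1 kips.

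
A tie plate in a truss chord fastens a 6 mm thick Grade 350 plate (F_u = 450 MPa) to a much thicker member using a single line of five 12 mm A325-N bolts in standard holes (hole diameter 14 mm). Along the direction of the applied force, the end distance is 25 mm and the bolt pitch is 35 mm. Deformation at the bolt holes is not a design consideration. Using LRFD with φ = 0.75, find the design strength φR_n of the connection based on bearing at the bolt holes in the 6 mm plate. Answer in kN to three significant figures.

310 kN

Per bolt r_n = 1.5 l_c t F_u ≤ 3.0 d t F_u; upper limit = 3.0 × 12 × 6 × 450 / 1000 = 97.2 kN.
Edge bolt: l_c = 25 − 14/2 = 18 mm → 1.5 × 18 × 6 × 450 / 1000 = 72.9 → r_n = 72.9 kN.
Interior bolts: l_c = 35 − 14 = 21 mm → 1.5 × 21 × 6 × 450 / 1000 = 85.05 → r_n = 85.05 kN.
R_n = 1 × 72.9 + 4 × 85.05 = 413.1 kN.
Design strength φR_n = 0.75 × 413.1 = 310 kN.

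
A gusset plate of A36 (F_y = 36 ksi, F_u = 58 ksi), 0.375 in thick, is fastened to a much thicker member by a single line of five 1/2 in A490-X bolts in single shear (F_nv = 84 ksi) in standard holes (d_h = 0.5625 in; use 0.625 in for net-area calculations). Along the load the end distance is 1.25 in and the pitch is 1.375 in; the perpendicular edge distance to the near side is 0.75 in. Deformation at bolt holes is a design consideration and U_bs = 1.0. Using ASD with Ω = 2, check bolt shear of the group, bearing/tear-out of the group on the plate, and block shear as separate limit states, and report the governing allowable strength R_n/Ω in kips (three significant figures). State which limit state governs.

30.4 kips (block shear governs)

Bolt shear: A_b = π·0.5²/4 = 0.1963 in²; R_n = 84 × 0.1963 × 5 × 1 = 82.47 kips → 82.47 / 2 = 41.2 kips.
Bearing: edge l_c = 0.9688, r_n = 25.28 kips; interior l_c = 0.8125, r_n = 21.21 kips; R_n = 25.28 + 4·21.21 = 110.1 kips → 55.1 kips.
Block shear: A_gv = 2.531, A_nv = 1.477, A_nt = 0.1641 in²; R_n = min(0.6F_uA_nv, 0.6F_yA_gv) + U_bs·F_u·A_nt = 60.9 kips → 30.4 kips.
Block shear governs: 30.4 kips.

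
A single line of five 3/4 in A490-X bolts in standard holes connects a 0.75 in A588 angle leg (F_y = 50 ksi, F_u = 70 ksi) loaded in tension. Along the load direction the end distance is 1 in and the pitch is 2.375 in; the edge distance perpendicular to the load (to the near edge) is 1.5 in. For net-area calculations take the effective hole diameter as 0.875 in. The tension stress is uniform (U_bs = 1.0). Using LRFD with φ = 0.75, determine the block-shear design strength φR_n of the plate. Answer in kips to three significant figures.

Shear plane L_v = 1 + 4·2.375 = 10.5 in; A_gv = 10.5 × 0.75 = 7.875 in².
A_nv = (10.5 − 4.5·0.875) × 0.75 = 4.922 in².
A_nt = (1.5 − 0.5·0.875) × 0.75 = 0.7969 in².
0.6 F_u A_nv = 206.7 kips; 0.6 F_y A_gv = 236.2 kips → shear rupture governs the shear term.
R_n = 206.7 + 1.0 × 70 × 0.7969 = 262.5 kips.
Design strength φR_n = 0.75 × 262.5 = 197 kips.

197 kips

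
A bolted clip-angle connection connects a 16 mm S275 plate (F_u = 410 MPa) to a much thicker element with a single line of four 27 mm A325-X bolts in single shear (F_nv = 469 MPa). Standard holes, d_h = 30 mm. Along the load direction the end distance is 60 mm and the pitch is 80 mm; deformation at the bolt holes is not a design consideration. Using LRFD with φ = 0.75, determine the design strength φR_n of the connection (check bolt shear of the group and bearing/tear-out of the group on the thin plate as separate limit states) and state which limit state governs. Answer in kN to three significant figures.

806 kN (bolt shear governs)

Bolt shear: A_b = π·27²/4 = 572.6 mm²; R_n = 469 × 572.6 × 4 × 1 / 1000 = 1074 kN → 0.75 × 1074 = 806 kN.
Bearing (1.5 l_c t F_u ≤ 3.0 d t F_u): upper limit = 3.0·27·16·410 / 1000 = 531.4 kN.
  Edge l_c = 60 − 30/2 = 45 → r_n = 442.8 kN; interior l_c = 80 − 30 = 50 → r_n = 492 kN.
  R_n,bearing = 1·442.8 + 3·492 = 1919 kN → 0.75 × 1919 = 1440 kN.
Bolt shear governs: 806 kN.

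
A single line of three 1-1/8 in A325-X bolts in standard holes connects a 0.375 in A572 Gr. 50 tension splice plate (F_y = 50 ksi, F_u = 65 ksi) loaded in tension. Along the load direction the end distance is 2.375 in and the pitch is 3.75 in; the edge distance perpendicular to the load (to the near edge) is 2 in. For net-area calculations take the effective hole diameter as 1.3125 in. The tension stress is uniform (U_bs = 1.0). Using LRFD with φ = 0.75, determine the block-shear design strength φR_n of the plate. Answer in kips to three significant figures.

96.9 kips

Shear plane L_v = 2.375 + 2·3.75 = 9.875 in; A_gv = 9.875 × 0.375 = 3.703 in².
A_nv = (9.875 − 2.5·1.3125) × 0.375 = 2.473 in².
A_nt = (2 − 0.5·1.3125) × 0.375 = 0.5039 in².
0.6 F_u A_nv = 96.43 kips; 0.6 F_y A_gv = 111.1 kips → shear rupture governs the shear term.
R_n = 96.43 + 1.0 × 65 × 0.5039 = 129.2 kips.
Design strength φR_n = 0.75 × 129.2 = 96.9 kips.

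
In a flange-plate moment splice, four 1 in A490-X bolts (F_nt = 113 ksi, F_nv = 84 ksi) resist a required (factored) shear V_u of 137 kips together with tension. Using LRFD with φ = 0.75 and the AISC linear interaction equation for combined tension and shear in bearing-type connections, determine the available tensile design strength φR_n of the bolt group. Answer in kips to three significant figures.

A_b = π·1²/4 = 0.7854 in²; f_rv = 137 / (4 × 0.7854) = 43.61 ksi.
F'_nt = 1.3 F_nt − (F_nt / φF_nv) f_rv = 1.3·113 − (113/(0.75·84))·43.61 = 68.68 ksi, capped at F_nt → F'_nt = 68.68 ksi.
R_n = F'_nt · A_b · n = 68.68 × 0.7854 × 4 = 215.8 kips.
Design strength φR_n = 0.75 × 215.8 = 162 kips.

162 kips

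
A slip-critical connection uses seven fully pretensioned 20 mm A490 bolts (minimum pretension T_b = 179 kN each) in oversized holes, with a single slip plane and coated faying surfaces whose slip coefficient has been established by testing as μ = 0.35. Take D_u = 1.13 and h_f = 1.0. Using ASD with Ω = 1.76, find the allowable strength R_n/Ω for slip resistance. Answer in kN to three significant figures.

R_n = μ · D_u · h_f · T_b · n_s · n_b = 0.35 × 1.13 × 1.0 × 179 × 1 × 7 = 495.6 kN.
Allowable strength R_n/Ω = 495.6 / 1.76 = 282 kN.

282 kN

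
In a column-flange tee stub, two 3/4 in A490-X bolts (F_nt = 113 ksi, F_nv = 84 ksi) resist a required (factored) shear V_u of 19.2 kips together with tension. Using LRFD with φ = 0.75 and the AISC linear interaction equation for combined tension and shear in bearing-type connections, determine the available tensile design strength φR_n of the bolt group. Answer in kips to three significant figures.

A_b = π·0.75²/4 = 0.4418 in²; f_rv = 19.2 / (2 × 0.4418) = 21.73 ksi.
F'_nt = 1.3 F_nt − (F_nt / φF_nv) f_rv = 1.3·113 − (113/(0.75·84))·21.73 = 107.9 ksi, capped at F_nt → F'_nt = 107.9 ksi.
R_n = F'_nt · A_b · n = 107.9 × 0.4418 × 2 = 95.36 kips.
Design strength φR_n = 0.75 × 95.36 = 71.5 kips.

71.5 kips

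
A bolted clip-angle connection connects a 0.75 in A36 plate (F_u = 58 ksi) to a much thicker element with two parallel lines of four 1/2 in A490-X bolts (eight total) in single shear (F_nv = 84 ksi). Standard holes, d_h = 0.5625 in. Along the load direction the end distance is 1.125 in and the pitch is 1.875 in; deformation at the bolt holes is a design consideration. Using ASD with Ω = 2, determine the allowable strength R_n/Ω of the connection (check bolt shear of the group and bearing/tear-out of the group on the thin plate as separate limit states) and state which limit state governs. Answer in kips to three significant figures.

Bolt shear: A_b = π·0.5²/4 = 0.1963 in²; R_n = 84 × 0.1963 × 8 × 1 = 131.9 kips → 131.9 / 2 = 66 kips.
Bearing (1.2 l_c t F_u ≤ 2.4 d t F_u): upper limit = 2.4·0.5·0.75·58 = 52.2 kips.
  Edge l_c = 1.125 − 0.5625/2 = 0.8438 → r_n = 44.04 kips; interior l_c = 1.875 − 0.5625 = 1.312 → r_n = 52.2 kips.
  R_n,bearing = 2·44.04 + 6·52.2 = 401.3 kips → 401.3 / 2 = 201 kips.
Bolt shear governs: 66 kips.

66 kips (bolt shear governs)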